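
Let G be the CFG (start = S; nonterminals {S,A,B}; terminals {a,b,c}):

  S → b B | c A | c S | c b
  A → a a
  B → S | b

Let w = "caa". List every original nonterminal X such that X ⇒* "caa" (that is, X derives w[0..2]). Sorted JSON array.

CNF form of G:
  S -> T1 B | T2 A | T2 S | T2 T1
  A -> T0 T0
  B -> T1 B | T2 A | T2 S | T2 T1 | b
  T0 -> a
  T1 -> b
  T2 -> c

CYK fill — only the sub-triangle for w[0..2]:
  cell(0,0) c: {T2}  orig:{}
  cell(1,1) a: {T0}  orig:{}
  cell(2,2) a: {T0}  orig:{}
  cell(0,1) ca: ∅
  cell(1,2) aa: {A}
  cell(0,2) caa: {B,S}

Original NTs in T[0,2] deriving "caa": ["B", "S"]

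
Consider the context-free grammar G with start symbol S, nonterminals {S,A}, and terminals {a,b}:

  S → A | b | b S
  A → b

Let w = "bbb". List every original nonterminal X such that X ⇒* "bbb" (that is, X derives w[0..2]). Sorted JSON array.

Convert to CNF:
  S -> T0 S | b
  A -> b
  T0 -> b

CYK fill — only the sub-triangle for w[0..2]:
  [0..0]={A,S,T0}  "b"  orig:{A,S}
  [1..1]={A,S,T0}  "b"  orig:{A,S}
  [2..2]={A,S,T0}  "b"  orig:{A,S}
  [0..1]={S}  "bb"
  [1..2]={S}  "bb"
  [0..2]={S}  "bbb"

Original NTs in T[0,2] deriving "bbb": ["S"]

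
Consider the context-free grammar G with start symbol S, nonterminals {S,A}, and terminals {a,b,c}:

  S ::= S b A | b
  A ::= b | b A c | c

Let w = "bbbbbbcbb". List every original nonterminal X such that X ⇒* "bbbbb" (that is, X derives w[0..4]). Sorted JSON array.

CNF form of G:
  S -> S X3 | b
  A -> T0 X2 | b | c
  T0 -> b
  T1 -> c
  X2 -> A T1
  X3 -> T0 A

CYK fill — only the sub-triangle for w[0..4]:
  [0..0]={A,S,T0}  "b"  orig:{A,S}
  [1..1]={A,S,T0}  "b"  orig:{A,S}
  [2..2]={A,S,T0}  "b"  orig:{A,S}
  [3..3]={A,S,T0}  "b"  orig:{A,S}
  [4..4]={A,S,T0}  "b"  orig:{A,S}
  [0..1]={X3}  "bb"  orig:{}
  [1..2]={X3}  "bb"  orig:{}
  [2..3]={X3}  "bb"  orig:{}
  [3..4]={X3}  "bb"  orig:{}
  [0..2]={S}  "bbb"
  [1..3]={S}  "bbb"
  [2..4]={S}  "bbb"
  [0..3]=∅  "bbbb"
  [1..4]=∅  "bbbb"
  [0..4]={S}  "bbbbb"

Original NTs in T[0,4] deriving "bbbbb": ["S"]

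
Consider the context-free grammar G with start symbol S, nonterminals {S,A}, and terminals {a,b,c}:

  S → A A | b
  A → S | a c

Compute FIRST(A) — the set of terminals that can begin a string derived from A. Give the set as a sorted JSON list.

Compute FIRST by fixpoint:
[1]
  A via A→a c: +{a}
  S via S→A A: +{a}
  S via S→b: +{b}
  FIRST[S]={a,b}  FIRST[A]={a}
[2]
  A via A→S: +{b}
  FIRST[S]={a,b}  FIRST[A]={a,b}
[3] (stable)
  FIRST[S]={a,b}  FIRST[A]={a,b}

FIRST(A) = ["a", "b"]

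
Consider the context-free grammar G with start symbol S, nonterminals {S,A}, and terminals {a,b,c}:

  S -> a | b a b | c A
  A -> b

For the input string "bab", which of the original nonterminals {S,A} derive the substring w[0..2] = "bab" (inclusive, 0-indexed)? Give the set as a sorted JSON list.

CNF form of G:
  S -> T0 X3 | T2 A | a
  A -> b
  T0 -> b
  T1 -> a
  T2 -> c
  X3 -> T1 T0

CYK table (by increasing span), restricted to cells inside w[0..2]:
  [0..0]={A,T0}  "b"  orig:{A}
  [1..1]={S,T1}  "a"  orig:{S}
  [2..2]={A,T0}  "b"  orig:{A}
  [0..1]=∅  "ba"
  [1..2]={X3}  "ab"  orig:{}
  [0..2]={S}  "bab"

Original NTs in T[0,2] deriving "bab": ["S"]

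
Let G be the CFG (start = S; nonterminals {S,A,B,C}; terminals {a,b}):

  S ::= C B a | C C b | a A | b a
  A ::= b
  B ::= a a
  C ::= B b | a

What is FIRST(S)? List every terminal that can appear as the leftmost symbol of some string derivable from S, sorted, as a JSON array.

FIRST iteration:
iter 1:
  A via A→b: +{b}
  B via B→a a: +{a}
  C via C→B b: +{a}
  S via S→C B a: +{a}
  S via S→b a: +{b}
  FIRST[S]={a,b}  FIRST[A]={b}  FIRST[B]={a}  FIRST[C]={a}
iter 2: — fixpoint
  FIRST[S]={a,b}  FIRST[A]={b}  FIRST[B]={a}  FIRST[C]={a}

FIRST(S) = ["a", "b"]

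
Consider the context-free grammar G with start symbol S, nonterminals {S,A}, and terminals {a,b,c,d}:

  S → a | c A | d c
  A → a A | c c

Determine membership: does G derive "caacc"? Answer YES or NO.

CNF form of G:
  S -> T1 A | T2 T1 | a
  A -> T0 A | T1 T1
  T0 -> a
  T1 -> c
  T2 -> d

CYK fill:
  T[0,0] 'c' = {T1}  orig:{}
  T[1,1] 'a' = {S,T0}  orig:{S}
  T[2,2] 'a' = {S,T0}  orig:{S}
  T[3,3] 'c' = {T1}  orig:{}
  T[4,4] 'c' = {T1}  orig:{}
  T[0,1] 'ca' = ∅
  T[1,2] 'aa' = ∅
  T[2,3] 'ac' = ∅
  T[3,4] 'cc' = {A}
  T[0,2] 'caa' = ∅
  T[1,3] 'aac' = ∅
  T[2,4] 'acc' = {A}
  T[0,3] 'caac' = ∅
  T[1,4] 'aacc' = {A}
  T[0,4] 'caacc' = {S}

S ∈ T[0,4] ⇒ YES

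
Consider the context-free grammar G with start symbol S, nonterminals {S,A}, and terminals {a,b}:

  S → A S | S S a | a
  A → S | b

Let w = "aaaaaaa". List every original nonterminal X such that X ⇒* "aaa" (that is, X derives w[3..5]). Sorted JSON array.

Convert to CNF:
  S -> A S | S X2 | a
  A -> A S | S X1 | a | b
  T0 -> a
  X1 -> S T0
  X2 -> S T0

CYK fill — only the sub-triangle for w[3..5]:
  cell(3,3) a: {A,S,T0}  orig:{A,S}
  cell(4,4) a: {A,S,T0}  orig:{A,S}
  cell(5,5) a: {A,S,T0}  orig:{A,S}
  cell(3,4) aa: {A,S,X1,X2}  orig:{A,S}
  cell(4,5) aa: {A,S,X1,X2}  orig:{A,S}
  cell(3,5) aaa: {A,S,X1,X2}  orig:{A,S}

Original NTs in T[3,5] deriving "aaa": ["A", "S"]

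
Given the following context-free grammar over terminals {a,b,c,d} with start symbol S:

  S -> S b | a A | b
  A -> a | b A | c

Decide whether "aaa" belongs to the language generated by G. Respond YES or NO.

CNF form of G:
  S -> S T0 | T1 A | b
  A -> T0 A | a | c
  T0 -> b
  T1 -> a

CYK table (by increasing span):
  T[0,0] 'a' = {A,T1}  orig:{A}
  T[1,1] 'a' = {A,T1}  orig:{A}
  T[2,2] 'a' = {A,T1}  orig:{A}
  T[0,1] 'aa' = {S}
  T[1,2] 'aa' = {S}
  T[0,2] 'aaa' = ∅

S ∉ T[0,2] ⇒ NO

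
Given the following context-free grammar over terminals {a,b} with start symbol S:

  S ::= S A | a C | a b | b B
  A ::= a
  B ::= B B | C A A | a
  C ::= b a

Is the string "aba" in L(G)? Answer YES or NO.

CNF form of G:
  S -> S A | T0 B | T1 C | T1 T0
  A -> a
  B -> B B | C X2 | a
  C -> T0 T1
  T0 -> b
  T1 -> a
  X2 -> A A

CYK fill:
  cell(0,0) a: {A,B,T1}  orig:{A,B}
  cell(1,1) b: {T0}  orig:{}
  cell(2,2) a: {A,B,T1}  orig:{A,B}
  cell(0,1) ab: {S}
  cell(1,2) ba: {C,S}
  cell(0,2) aba: {S}

S ∈ T[0,2] ⇒ YES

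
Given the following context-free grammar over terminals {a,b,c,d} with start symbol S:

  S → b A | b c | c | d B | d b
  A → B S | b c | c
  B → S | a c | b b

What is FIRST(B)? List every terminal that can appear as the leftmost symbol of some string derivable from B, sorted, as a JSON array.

FIRST iteration:
iter 1:
  A via A→b c: +{b}
  A via A→c: +{c}
  B via B→a c: +{a}
  B via B→b b: +{b}
  S via S→b A: +{b}
  S via S→c: +{c}
  S via S→d B: +{d}
  FIRST(S)={b,c,d}  FIRST(A)={b,c}  FIRST(B)={a,b}
iter 2:
  A via A→B S: +{a}
  B via B→S: +{c,d}
  FIRST(S)={b,c,d}  FIRST(A)={a,b,c}  FIRST(B)={a,b,c,d}
iter 3:
  A via A→B S: +{d}
  FIRST(S)={b,c,d}  FIRST(A)={a,b,c,d}  FIRST(B)={a,b,c,d}
iter 4: (stable)
  FIRST(S)={b,c,d}  FIRST(A)={a,b,c,d}  FIRST(B)={a,b,c,d}

FIRST(B) = ["a", "b", "c", "d"]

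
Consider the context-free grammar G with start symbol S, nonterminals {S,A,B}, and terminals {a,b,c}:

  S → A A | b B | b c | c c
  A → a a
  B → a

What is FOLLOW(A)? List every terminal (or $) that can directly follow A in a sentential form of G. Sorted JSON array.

FIRST sets, iterate to fixpoint:
round 1:
  A via A→a a: +{a}
  B via B→a: +{a}
  S via S→A A: +{a}
  S via S→b B: +{b}
  S via S→c c: +{c}
  S: {a,b,c}  A: {a}  B: {a}
round 2: — fixpoint
  S: {a,b,c}  A: {a}  B: {a}

Compute FOLLOW by fixpoint:
initialize: $ ∈ FOLLOW(S)
pass 1:
  S→A A: FOLLOW(A) ⊇ FIRST(A) = {a}; new: +{a}
  S→A A: FOLLOW(A) ⊇ FOLLOW(S) ⊇ {$}; new: +{$}
  S→b B: FOLLOW(B) ⊇ FOLLOW(S) ⊇ {$}; new: +{$}
  FOLLOW[S]={$}  FOLLOW[A]={$,a}  FOLLOW[B]={$}
pass 2: (stable)
  FOLLOW[S]={$}  FOLLOW[A]={$,a}  FOLLOW[B]={$}

FOLLOW(A) = ["$", "a"]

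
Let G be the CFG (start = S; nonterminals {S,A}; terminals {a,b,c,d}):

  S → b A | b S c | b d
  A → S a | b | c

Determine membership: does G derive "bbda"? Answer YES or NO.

Convert to CNF:
  S -> T1 A | T1 T3 | T1 X4
  A -> S T0 | b | c
  T0 -> a
  T1 -> b
  T2 -> c
  T3 -> d
  X4 -> S T2

Fill CYK table bottom-up:
  cell(0,0) b: {A,T1}  orig:{A}
  cell(1,1) b: {A,T1}  orig:{A}
  cell(2,2) d: {T3}  orig:{}
  cell(3,3) a: {T0}  orig:{}
  cell(0,1) bb: {S}
  cell(1,2) bd: {S}
  cell(2,3) da: ∅
  cell(0,2) bbd: ∅
  cell(1,3) bda: {A}
  cell(0,3) bbda: {S}

S ∈ T[0,3] ⇒ YES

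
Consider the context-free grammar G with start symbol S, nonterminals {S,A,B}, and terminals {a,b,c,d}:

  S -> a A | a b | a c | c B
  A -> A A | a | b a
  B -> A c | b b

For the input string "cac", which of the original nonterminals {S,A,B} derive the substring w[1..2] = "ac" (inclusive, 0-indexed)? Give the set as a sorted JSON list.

Convert to CNF:
  S -> T1 A | T1 T0 | T1 T2 | T2 B
  A -> A A | T0 T1 | a
  B -> A T2 | T0 T0
  T0 -> b
  T1 -> a
  T2 -> c

CYK fill, restricted to cells inside w[1..2]:
  T[1,1] 'a' = {A,T1}  orig:{A}
  T[2,2] 'c' = {T2}  orig:{}
  T[1,2] 'ac' = {B,S}

Original NTs in T[1,2] deriving "ac": ["B", "S"]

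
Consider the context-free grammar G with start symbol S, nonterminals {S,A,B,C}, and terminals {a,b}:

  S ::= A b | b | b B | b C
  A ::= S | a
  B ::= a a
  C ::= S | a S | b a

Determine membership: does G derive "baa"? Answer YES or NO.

Convert to CNF:
  S -> A T0 | T0 B | T0 C | b
  A -> A T0 | T0 B | T0 C | a | b
  B -> T1 T1
  C -> A T0 | T0 B | T0 C | T0 T1 | T1 S | b
  T0 -> b
  T1 -> a

CYK table (by increasing span):
  cell(0,0) b: {A,C,S,T0}  orig:{A,C,S}
  cell(1,1) a: {A,T1}  orig:{A}
  cell(2,2) a: {A,T1}  orig:{A}
  cell(0,1) ba: {C}
  cell(1,2) aa: {B}
  cell(0,2) baa: {A,C,S}

S ∈ T[0,2] ⇒ YES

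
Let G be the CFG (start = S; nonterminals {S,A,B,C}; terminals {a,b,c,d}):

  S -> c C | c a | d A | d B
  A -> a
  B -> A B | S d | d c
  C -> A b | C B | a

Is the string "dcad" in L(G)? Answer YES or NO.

CNF form of G:
  S -> T0 A | T0 B | T1 C | T1 T3
  A -> a
  B -> A B | S T0 | T0 T1
  C -> A T2 | C B | a
  T0 -> d
  T1 -> c
  T2 -> b
  T3 -> a

CYK table (by increasing span):
  cell(0,0) d: {T0}  orig:{}
  cell(1,1) c: {T1}  orig:{}
  cell(2,2) a: {A,C,T3}  orig:{A,C}
  cell(3,3) d: {T0}  orig:{}
  cell(0,1) dc: {B}
  cell(1,2) ca: {S}
  cell(2,3) ad: ∅
  cell(0,2) dca: ∅
  cell(1,3) cad: {B}
  cell(0,3) dcad: {S}

S ∈ T[0,3] ⇒ YES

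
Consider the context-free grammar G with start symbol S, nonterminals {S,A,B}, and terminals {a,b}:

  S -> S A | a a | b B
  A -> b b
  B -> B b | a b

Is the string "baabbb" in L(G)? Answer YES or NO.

Convert to CNF:
  S -> S A | T0 B | T1 T1
  A -> T0 T0
  B -> B T0 | T1 T0
  T0 -> b
  T1 -> a

CYK table (by increasing span):
  T[0,0] 'b' = {T0}  orig:{}
  T[1,1] 'a' = {T1}  orig:{}
  T[2,2] 'a' = {T1}  orig:{}
  T[3,3] 'b' = {T0}  orig:{}
  T[4,4] 'b' = {T0}  orig:{}
  T[5,5] 'b' = {T0}  orig:{}
  T[0,1] 'ba' = ∅
  T[1,2] 'aa' = {S}
  T[2,3] 'ab' = {B}
  T[3,4] 'bb' = {A}
  T[4,5] 'bb' = {A}
  T[0,2] 'baa' = ∅
  T[1,3] 'aab' = ∅
  T[2,4] 'abb' = {B}
  T[3,5] 'bbb' = ∅
  T[0,3] 'baab' = ∅
  T[1,4] 'aabb' = {S}
  T[2,5] 'abbb' = {B}
  T[0,4] 'baabb' = ∅
  T[1,5] 'aabbb' = ∅
  T[0,5] 'baabbb' = ∅

S ∉ T[0,5] ⇒ NO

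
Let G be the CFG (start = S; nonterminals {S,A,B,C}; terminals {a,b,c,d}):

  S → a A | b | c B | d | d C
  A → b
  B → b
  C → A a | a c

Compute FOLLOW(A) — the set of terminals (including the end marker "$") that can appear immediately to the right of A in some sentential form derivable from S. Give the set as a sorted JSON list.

Compute FIRST by fixpoint:
round 1:
  A via A→b: +{b}
  B via B→b: +{b}
  C via C→A a: +{b}
  C via C→a c: +{a}
  S via S→a A: +{a}
  S via S→b: +{b}
  S via S→c B: +{c}
  S via S→d: +{d}
  FIRST[S]={a,b,c,d}  FIRST[A]={b}  FIRST[B]={b}  FIRST[C]={a,b}
round 2: (no change)
  FIRST[S]={a,b,c,d}  FIRST[A]={b}  FIRST[B]={b}  FIRST[C]={a,b}

FOLLOW iteration:
seed FOLLOW(S) with $
pass 1:
  C→A a: FOLLOW(A) ⊇ FIRST(a) = {a}; new: +{a}
  S→a A: FOLLOW(A) ⊇ FOLLOW(S) ⊇ {$}; new: +{$}
  S→c B: FOLLOW(B) ⊇ FOLLOW(S) ⊇ {$}; new: +{$}
  S→d C: FOLLOW(C) ⊇ FOLLOW(S) ⊇ {$}; new: +{$}
  S: {$}  A: {$,a}  B: {$}  C: {$}
pass 2: done
  S: {$}  A: {$,a}  B: {$}  C: {$}

FOLLOW(A) = ["$", "a"]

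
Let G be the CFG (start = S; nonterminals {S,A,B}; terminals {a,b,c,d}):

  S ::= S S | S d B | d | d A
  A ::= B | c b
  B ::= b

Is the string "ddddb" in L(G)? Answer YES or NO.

CNF form of G:
  S -> S S | S X3 | T2 A | d
  A -> T0 T1 | b
  B -> b
  T0 -> c
  T1 -> b
  T2 -> d
  X3 -> T2 B

CYK fill:
  cell(0,0) d: {S,T2}  orig:{S}
  cell(1,1) d: {S,T2}  orig:{S}
  cell(2,2) d: {S,T2}  orig:{S}
  cell(3,3) d: {S,T2}  orig:{S}
  cell(4,4) b: {A,B,T1}  orig:{A,B}
  cell(0,1) dd: {S}
  cell(1,2) dd: {S}
  cell(2,3) dd: {S}
  cell(3,4) db: {S,X3}  orig:{S}
  cell(0,2) ddd: {S}
  cell(1,3) ddd: {S}
  cell(2,4) ddb: {S}
  cell(0,3) dddd: {S}
  cell(1,4) dddb: {S}
  cell(0,4) ddddb: {S}

S ∈ T[0,4] ⇒ YES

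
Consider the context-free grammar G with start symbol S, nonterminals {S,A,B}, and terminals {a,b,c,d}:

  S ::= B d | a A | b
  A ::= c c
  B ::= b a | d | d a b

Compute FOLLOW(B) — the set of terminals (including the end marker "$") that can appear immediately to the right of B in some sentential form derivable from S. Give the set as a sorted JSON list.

FIRST iteration:
pass 1:
  A via A→c c: +{c}
  B via B→b a: +{b}
  B via B→d: +{d}
  S via S→B d: +{b,d}
  S via S→a A: +{a}
  FIRST[S]={a,b,d}  FIRST[A]={c}  FIRST[B]={b,d}
pass 2: (no change)
  FIRST[S]={a,b,d}  FIRST[A]={c}  FIRST[B]={b,d}

FOLLOW iteration:
seed FOLLOW(S) with $
[1]
  S→B d: FOLLOW(B) ⊇ FIRST(d) = {d}; new: +{d}
  S→a A: FOLLOW(A) ⊇ FOLLOW(S) ⊇ {$}; new: +{$}
  FOLLOW[S]={$}  FOLLOW[A]={$}  FOLLOW[B]={d}
[2] (no change)
  FOLLOW[S]={$}  FOLLOW[A]={$}  FOLLOW[B]={d}

FOLLOW(B) = ["d"]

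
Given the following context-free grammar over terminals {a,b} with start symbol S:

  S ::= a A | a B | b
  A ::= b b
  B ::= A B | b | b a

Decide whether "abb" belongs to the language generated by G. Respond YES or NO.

Convert to CNF:
  S -> T1 A | T1 B | b
  A -> T0 T0
  B -> A B | T0 T1 | b
  T0 -> b
  T1 -> a

CYK table (by increasing span):
  [0..0]={T1}  "a"  orig:{}
  [1..1]={B,S,T0}  "b"  orig:{B,S}
  [2..2]={B,S,T0}  "b"  orig:{B,S}
  [0..1]={S}  "ab"
  [1..2]={A}  "bb"
  [0..2]={S}  "abb"

S ∈ T[0,2] ⇒ YES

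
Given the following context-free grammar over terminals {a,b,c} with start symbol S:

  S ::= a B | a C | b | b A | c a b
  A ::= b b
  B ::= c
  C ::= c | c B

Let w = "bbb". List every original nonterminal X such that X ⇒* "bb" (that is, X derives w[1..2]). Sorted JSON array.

CNF form of G:
  S -> T0 A | T1 X3 | T2 B | T2 C | b
  A -> T0 T0
  B -> c
  C -> T1 B | c
  T0 -> b
  T1 -> c
  T2 -> a
  X3 -> T2 T0

Fill CYK table bottom-up, restricted to cells inside w[1..2]:
  [1..1]={S,T0}  "b"  orig:{S}
  [2..2]={S,T0}  "b"  orig:{S}
  [1..2]={A}  "bb"

Original NTs in T[1,2] deriving "bb": ["A"]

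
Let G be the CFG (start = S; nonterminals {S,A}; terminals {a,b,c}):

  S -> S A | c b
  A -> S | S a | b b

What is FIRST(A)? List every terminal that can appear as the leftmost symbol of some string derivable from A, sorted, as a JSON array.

FIRST iteration:
round 1:
  A via A→b b: +{b}
  S via S→c b: +{c}
  FIRST[S]={c}  FIRST[A]={b}
round 2:
  A via A→S: +{c}
  FIRST[S]={c}  FIRST[A]={b,c}
round 3: — fixpoint
  FIRST[S]={c}  FIRST[A]={b,c}

FIRST(A) = ["b", "c"]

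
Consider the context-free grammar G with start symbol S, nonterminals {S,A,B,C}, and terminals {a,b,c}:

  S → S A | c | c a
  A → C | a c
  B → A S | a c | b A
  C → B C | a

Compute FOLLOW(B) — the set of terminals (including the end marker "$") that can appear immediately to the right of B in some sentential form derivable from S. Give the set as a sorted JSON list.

FIRST iteration:
pass 1:
  A via A→a c: +{a}
  B via B→A S: +{a}
  B via B→b A: +{b}
  C via C→B C: +{a,b}
  S via S→c: +{c}
  S: {c}  A: {a}  B: {a,b}  C: {a,b}
pass 2:
  A via A→C: +{b}
  S: {c}  A: {a,b}  B: {a,b}  C: {a,b}
pass 3: (no change)
  S: {c}  A: {a,b}  B: {a,b}  C: {a,b}

Compute FOLLOW by fixpoint:
FOLLOW(S) := {$}
iter 1:
  B→A S: FOLLOW(A) ⊇ FIRST(S) = {c}; new: +{c}
  C→B C: FOLLOW(B) ⊇ FIRST(C) = {a,b}; new: +{a,b}
  S→S A: FOLLOW(S) ⊇ FIRST(A) = {a,b}; new: +{a,b}
  S→S A: FOLLOW(A) ⊇ FOLLOW(S) ⊇ {$,a,b}; new: +{$,a,b}
  FOLLOW(S)={$,a,b}  FOLLOW(A)={$,a,b,c}  FOLLOW(B)={a,b}  FOLLOW(C)={}
iter 2:
  A→C: FOLLOW(C) ⊇ FOLLOW(A) ⊇ {$,a,b,c}; new: +{$,a,b,c}
  FOLLOW(S)={$,a,b}  FOLLOW(A)={$,a,b,c}  FOLLOW(B)={a,b}  FOLLOW(C)={$,a,b,c}
iter 3: (no change)
  FOLLOW(S)={$,a,b}  FOLLOW(A)={$,a,b,c}  FOLLOW(B)={a,b}  FOLLOW(C)={$,a,b,c}

FOLLOW(B) = ["a", "b"]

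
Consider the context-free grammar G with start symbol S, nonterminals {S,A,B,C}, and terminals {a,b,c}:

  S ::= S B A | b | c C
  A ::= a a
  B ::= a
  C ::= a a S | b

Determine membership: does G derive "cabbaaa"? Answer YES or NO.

Convert to CNF:
  S -> S X3 | T1 C | b
  A -> T0 T0
  B -> a
  C -> T0 X2 | b
  T0 -> a
  T1 -> c
  X2 -> T0 S
  X3 -> B A

CYK table (by increasing span):
  cell(0,0) c: {T1}  orig:{}
  cell(1,1) a: {B,T0}  orig:{B}
  cell(2,2) b: {C,S}
  cell(3,3) b: {C,S}
  cell(4,4) a: {B,T0}  orig:{B}
  cell(5,5) a: {B,T0}  orig:{B}
  cell(6,6) a: {B,T0}  orig:{B}
  cell(0,1) ca: ∅
  cell(1,2) ab: {X2}  orig:{}
  cell(2,3) bb: ∅
  cell(3,4) ba: ∅
  cell(4,5) aa: {A}
  cell(5,6) aa: {A}
  cell(0,2) cab: ∅
  cell(1,3) abb: ∅
  cell(2,4) bba: ∅
  cell(3,5) baa: ∅
  cell(4,6) aaa: {X3}  orig:{}
  cell(0,3) cabb: ∅
  cell(1,4) abba: ∅
  cell(2,5) bbaa: ∅
  cell(3,6) baaa: {S}
  cell(0,4) cabba: ∅
  cell(1,5) abbaa: ∅
  cell(2,6) bbaaa: ∅
  cell(0,5) cabbaa: ∅
  cell(1,6) abbaaa: ∅
  cell(0,6) cabbaaa: ∅

S ∉ T[0,6] ⇒ NO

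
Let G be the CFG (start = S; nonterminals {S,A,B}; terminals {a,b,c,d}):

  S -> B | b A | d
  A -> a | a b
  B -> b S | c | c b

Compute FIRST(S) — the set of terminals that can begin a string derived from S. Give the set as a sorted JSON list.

Compute FIRST by fixpoint:
pass 1:
  A via A→a: +{a}
  B via B→b S: +{b}
  B via B→c: +{c}
  S via S→B: +{b,c}
  S via S→d: +{d}
  FIRST(S)={b,c,d}  FIRST(A)={a}  FIRST(B)={b,c}
pass 2: done
  FIRST(S)={b,c,d}  FIRST(A)={a}  FIRST(B)={b,c}

FIRST(S) = ["b", "c", "d"]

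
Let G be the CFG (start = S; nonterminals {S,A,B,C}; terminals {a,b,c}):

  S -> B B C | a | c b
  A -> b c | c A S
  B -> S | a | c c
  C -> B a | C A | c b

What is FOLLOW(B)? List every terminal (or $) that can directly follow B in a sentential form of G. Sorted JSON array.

FIRST sets, iterate to fixpoint:
round 1:
  A via A→b c: +{b}
  A via A→c A S: +{c}
  B via B→a: +{a}
  B via B→c c: +{c}
  C via C→B a: +{a,c}
  S via S→B B C: +{a,c}
  S: {a,c}  A: {b,c}  B: {a,c}  C: {a,c}
round 2: done
  S: {a,c}  A: {b,c}  B: {a,c}  C: {a,c}

FOLLOW iteration:
initialize: $ ∈ FOLLOW(S)
pass 1:
  A→c A S: FOLLOW(A) ⊇ FIRST(S) = {a,c}; new: +{a,c}
  A→c A S: FOLLOW(S) ⊇ FOLLOW(A) ⊇ {a,c}; new: +{a,c}
  C→B a: FOLLOW(B) ⊇ FIRST(a) = {a}; new: +{a}
  C→C A: FOLLOW(C) ⊇ FIRST(A) = {b,c}; new: +{b,c}
  C→C A: FOLLOW(A) ⊇ FOLLOW(C) ⊇ {b,c}; new: +{b}
  S→B B C: FOLLOW(B) ⊇ FIRST(B) = {a,c}; new: +{c}
  S→B B C: FOLLOW(C) ⊇ FOLLOW(S) ⊇ {$,a,c}; new: +{$,a}
  FOLLOW(S)={$,a,c}  FOLLOW(A)={a,b,c}  FOLLOW(B)={a,c}  FOLLOW(C)={$,a,b,c}
pass 2:
  A→c A S: FOLLOW(S) ⊇ FOLLOW(A) ⊇ {a,b,c}; new: +{b}
  C→C A: FOLLOW(A) ⊇ FOLLOW(C) ⊇ {$,a,b,c}; new: +{$}
  FOLLOW(S)={$,a,b,c}  FOLLOW(A)={$,a,b,c}  FOLLOW(B)={a,c}  FOLLOW(C)={$,a,b,c}
pass 3: done
  FOLLOW(S)={$,a,b,c}  FOLLOW(A)={$,a,b,c}  FOLLOW(B)={a,c}  FOLLOW(C)={$,a,b,c}

FOLLOW(B) = ["a", "c"]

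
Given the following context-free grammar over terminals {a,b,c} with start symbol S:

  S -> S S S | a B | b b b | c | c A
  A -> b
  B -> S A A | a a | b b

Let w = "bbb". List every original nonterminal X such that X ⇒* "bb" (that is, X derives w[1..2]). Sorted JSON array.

Convert to CNF:
  S -> S X4 | T0 B | T1 X5 | T2 A | c
  A -> b
  B -> S X3 | T0 T0 | T1 T1
  T0 -> a
  T1 -> b
  T2 -> c
  X3 -> A A
  X4 -> S S
  X5 -> T1 T1

CYK table (by increasing span) — only the sub-triangle for w[1..2]:
  [1..1]={A,T1}  "b"  orig:{A}
  [2..2]={A,T1}  "b"  orig:{A}
  [1..2]={B,X3,X5}  "bb"  orig:{B}

Original NTs in T[1,2] deriving "bb": ["B"]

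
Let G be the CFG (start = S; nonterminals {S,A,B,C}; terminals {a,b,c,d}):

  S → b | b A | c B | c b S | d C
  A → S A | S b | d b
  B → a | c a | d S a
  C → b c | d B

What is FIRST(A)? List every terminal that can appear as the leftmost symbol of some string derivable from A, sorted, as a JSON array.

FIRST iteration:
round 1:
  A via A→d b: +{d}
  B via B→a: +{a}
  B via B→c a: +{c}
  B via B→d S a: +{d}
  C via C→b c: +{b}
  C via C→d B: +{d}
  S via S→b: +{b}
  S via S→c B: +{c}
  S via S→d C: +{d}
  S: {b,c,d}  A: {d}  B: {a,c,d}  C: {b,d}
round 2:
  A via A→S A: +{b,c}
  S: {b,c,d}  A: {b,c,d}  B: {a,c,d}  C: {b,d}
round 3: (no change)
  S: {b,c,d}  A: {b,c,d}  B: {a,c,d}  C: {b,d}

FIRST(A) = ["b", "c", "d"]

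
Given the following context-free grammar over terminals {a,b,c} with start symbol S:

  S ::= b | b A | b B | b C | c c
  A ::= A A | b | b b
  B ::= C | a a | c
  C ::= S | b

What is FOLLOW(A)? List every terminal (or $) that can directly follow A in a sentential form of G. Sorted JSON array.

FIRST iteration:
iter 1:
  A via A→b: +{b}
  B via B→a a: +{a}
  B via B→c: +{c}
  C via C→b: +{b}
  S via S→b: +{b}
  S via S→c c: +{c}
  FIRST(S)={b,c}  FIRST(A)={b}  FIRST(B)={a,c}  FIRST(C)={b}
iter 2:
  B via B→C: +{b}
  C via C→S: +{c}
  FIRST(S)={b,c}  FIRST(A)={b}  FIRST(B)={a,b,c}  FIRST(C)={b,c}
iter 3: (stable)
  FIRST(S)={b,c}  FIRST(A)={b}  FIRST(B)={a,b,c}  FIRST(C)={b,c}

Compute FOLLOW by fixpoint:
FOLLOW(S) := {$}
[1]
  A→A A: FOLLOW(A) ⊇ FIRST(A) = {b}; new: +{b}
  S→b A: FOLLOW(A) ⊇ FOLLOW(S) ⊇ {$}; new: +{$}
  S→b B: FOLLOW(B) ⊇ FOLLOW(S) ⊇ {$}; new: +{$}
  S→b C: FOLLOW(C) ⊇ FOLLOW(S) ⊇ {$}; new: +{$}
  FOLLOW(S)={$}  FOLLOW(A)={$,b}  FOLLOW(B)={$}  FOLLOW(C)={$}
[2] — fixpoint
  FOLLOW(S)={$}  FOLLOW(A)={$,b}  FOLLOW(B)={$}  FOLLOW(C)={$}

FOLLOW(A) = ["$", "b"]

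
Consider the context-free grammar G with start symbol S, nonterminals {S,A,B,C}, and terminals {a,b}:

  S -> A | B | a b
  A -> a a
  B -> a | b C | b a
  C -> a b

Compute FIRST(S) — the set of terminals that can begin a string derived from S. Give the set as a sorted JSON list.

FIRST iteration:
round 1:
  A via A→a a: +{a}
  B via B→a: +{a}
  B via B→b C: +{b}
  C via C→a b: +{a}
  S via S→A: +{a}
  S via S→B: +{b}
  FIRST(S)={a,b}  FIRST(A)={a}  FIRST(B)={a,b}  FIRST(C)={a}
round 2: — fixpoint
  FIRST(S)={a,b}  FIRST(A)={a}  FIRST(B)={a,b}  FIRST(C)={a}

FIRST(S) = ["a", "b"]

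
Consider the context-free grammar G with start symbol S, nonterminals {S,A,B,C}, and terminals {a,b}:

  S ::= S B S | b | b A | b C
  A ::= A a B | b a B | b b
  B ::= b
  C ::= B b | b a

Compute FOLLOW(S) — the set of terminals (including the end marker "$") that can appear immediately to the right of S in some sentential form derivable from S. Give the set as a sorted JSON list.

FIRST sets, iterate to fixpoint:
round 1:
  A via A→b a B: +{b}
  B via B→b: +{b}
  C via C→B b: +{b}
  S via S→b: +{b}
  S: {b}  A: {b}  B: {b}  C: {b}
round 2: — fixpoint
  S: {b}  A: {b}  B: {b}  C: {b}

Compute FOLLOW by fixpoint:
seed FOLLOW(S) with $
pass 1:
  A→A a B: FOLLOW(A) ⊇ FIRST(a) = {a}; new: +{a}
  A→A a B: FOLLOW(B) ⊇ FOLLOW(A) ⊇ {a}; new: +{a}
  C→B b: FOLLOW(B) ⊇ FIRST(b) = {b}; new: +{b}
  S→S B S: FOLLOW(S) ⊇ FIRST(B) = {b}; new: +{b}
  S→b A: FOLLOW(A) ⊇ FOLLOW(S) ⊇ {$,b}; new: +{$,b}
  S→b C: FOLLOW(C) ⊇ FOLLOW(S) ⊇ {$,b}; new: +{$,b}
  FOLLOW[S]={$,b}  FOLLOW[A]={$,a,b}  FOLLOW[B]={a,b}  FOLLOW[C]={$,b}
pass 2:
  A→A a B: FOLLOW(B) ⊇ FOLLOW(A) ⊇ {$,a,b}; new: +{$}
  FOLLOW[S]={$,b}  FOLLOW[A]={$,a,b}  FOLLOW[B]={$,a,b}  FOLLOW[C]={$,b}
pass 3: done
  FOLLOW[S]={$,b}  FOLLOW[A]={$,a,b}  FOLLOW[B]={$,a,b}  FOLLOW[C]={$,b}

FOLLOW(S) = ["$", "b"]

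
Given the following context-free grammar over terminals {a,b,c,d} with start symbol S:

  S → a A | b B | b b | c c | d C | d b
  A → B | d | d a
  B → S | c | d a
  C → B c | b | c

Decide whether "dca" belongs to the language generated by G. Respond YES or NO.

Convert to CNF:
  S -> T0 A | T1 B | T1 T1 | T2 T2 | T3 C | T3 T1
  A -> T0 A | T1 B | T1 T1 | T2 T2 | T3 C | T3 T0 | T3 T1 | c | d
  B -> T0 A | T1 B | T1 T1 | T2 T2 | T3 C | T3 T0 | T3 T1 | c
  C -> B T2 | b | c
  T0 -> a
  T1 -> b
  T2 -> c
  T3 -> d

CYK table (by increasing span):
  cell(0,0) d: {A,T3}  orig:{A}
  cell(1,1) c: {A,B,C,T2}  orig:{A,B,C}
  cell(2,2) a: {T0}  orig:{}
  cell(0,1) dc: {A,B,S}
  cell(1,2) ca: ∅
  cell(0,2) dca: ∅

S ∉ T[0,2] ⇒ NO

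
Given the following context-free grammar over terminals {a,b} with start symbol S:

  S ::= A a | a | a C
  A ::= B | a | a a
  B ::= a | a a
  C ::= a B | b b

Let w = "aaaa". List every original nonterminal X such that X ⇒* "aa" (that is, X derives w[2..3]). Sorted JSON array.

CNF form of G:
  S -> A T0 | T0 C | a
  A -> T0 T0 | a
  B -> T0 T0 | a
  C -> T0 B | T1 T1
  T0 -> a
  T1 -> b

CYK fill, restricted to cells inside w[2..3]:
  [2..2]={A,B,S,T0}  "a"  orig:{A,B,S}
  [3..3]={A,B,S,T0}  "a"  orig:{A,B,S}
  [2..3]={A,B,C,S}  "aa"

Original NTs in T[2,3] deriving "aa": ["A", "B", "C", "S"]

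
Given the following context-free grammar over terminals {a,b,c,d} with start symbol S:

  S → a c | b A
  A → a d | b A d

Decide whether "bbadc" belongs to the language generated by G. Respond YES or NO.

Convert to CNF:
  S -> T0 T3 | T2 A
  A -> T0 T1 | T2 X4
  T0 -> a
  T1 -> d
  T2 -> b
  T3 -> c
  X4 -> A T1

CYK table (by increasing span):
  cell(0,0) b: {T2}  orig:{}
  cell(1,1) b: {T2}  orig:{}
  cell(2,2) a: {T0}  orig:{}
  cell(3,3) d: {T1}  orig:{}
  cell(4,4) c: {T3}  orig:{}
  cell(0,1) bb: ∅
  cell(1,2) ba: ∅
  cell(2,3) ad: {A}
  cell(3,4) dc: ∅
  cell(0,2) bba: ∅
  cell(1,3) bad: {S}
  cell(2,4) adc: ∅
  cell(0,3) bbad: ∅
  cell(1,4) badc: ∅
  cell(0,4) bbadc: ∅

S ∉ T[0,4] ⇒ NO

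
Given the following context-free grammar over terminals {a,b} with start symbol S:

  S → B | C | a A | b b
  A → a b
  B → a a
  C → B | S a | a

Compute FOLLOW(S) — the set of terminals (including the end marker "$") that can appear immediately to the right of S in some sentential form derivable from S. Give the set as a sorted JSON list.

FIRST iteration:
pass 1:
  A via A→a b: +{a}
  B via B→a a: +{a}
  C via C→B: +{a}
  S via S→B: +{a}
  S via S→b b: +{b}
  FIRST[S]={a,b}  FIRST[A]={a}  FIRST[B]={a}  FIRST[C]={a}
pass 2:
  C via C→S a: +{b}
  FIRST[S]={a,b}  FIRST[A]={a}  FIRST[B]={a}  FIRST[C]={a,b}
pass 3: done
  FIRST[S]={a,b}  FIRST[A]={a}  FIRST[B]={a}  FIRST[C]={a,b}

FOLLOW iteration:
FOLLOW(S) := {$}
pass 1:
  C→S a: FOLLOW(S) ⊇ FIRST(a) = {a}; new: +{a}
  S→B: FOLLOW(B) ⊇ FOLLOW(S) ⊇ {$,a}; new: +{$,a}
  S→C: FOLLOW(C) ⊇ FOLLOW(S) ⊇ {$,a}; new: +{$,a}
  S→a A: FOLLOW(A) ⊇ FOLLOW(S) ⊇ {$,a}; new: +{$,a}
  FOLLOW(S)={$,a}  FOLLOW(A)={$,a}  FOLLOW(B)={$,a}  FOLLOW(C)={$,a}
pass 2: (no change)
  FOLLOW(S)={$,a}  FOLLOW(A)={$,a}  FOLLOW(B)={$,a}  FOLLOW(C)={$,a}

FOLLOW(S) = ["$", "a"]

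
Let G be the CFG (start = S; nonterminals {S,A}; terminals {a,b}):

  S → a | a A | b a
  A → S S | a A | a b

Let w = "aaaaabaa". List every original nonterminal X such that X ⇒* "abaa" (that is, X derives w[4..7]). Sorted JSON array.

CNF form of G:
  S -> T0 A | T1 T0 | a
  A -> S S | T0 A | T0 T1
  T0 -> a
  T1 -> b

CYK fill (cells [i..j] with 4 ≤ i ≤ j ≤ 7 only):
  [4..4]={S,T0}  "a"  orig:{S}
  [5..5]={T1}  "b"  orig:{}
  [6..6]={S,T0}  "a"  orig:{S}
  [7..7]={S,T0}  "a"  orig:{S}
  [4..5]={A}  "ab"
  [5..6]={S}  "ba"
  [6..7]={A}  "aa"
  [4..6]={A}  "aba"
  [5..7]={A}  "baa"
  [4..7]={A,S}  "abaa"

Original NTs in T[4,7] deriving "abaa": ["A", "S"]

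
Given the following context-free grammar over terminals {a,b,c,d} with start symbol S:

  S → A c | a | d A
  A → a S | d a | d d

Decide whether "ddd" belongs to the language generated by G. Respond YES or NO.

CNF form of G:
  S -> A T2 | T1 A | a
  A -> T0 S | T1 T0 | T1 T1
  T0 -> a
  T1 -> d
  T2 -> c

CYK fill:
  T[0,0] 'd' = {T1}  orig:{}
  T[1,1] 'd' = {T1}  orig:{}
  T[2,2] 'd' = {T1}  orig:{}
  T[0,1] 'dd' = {A}
  T[1,2] 'dd' = {A}
  T[0,2] 'ddd' = {S}

S ∈ T[0,2] ⇒ YES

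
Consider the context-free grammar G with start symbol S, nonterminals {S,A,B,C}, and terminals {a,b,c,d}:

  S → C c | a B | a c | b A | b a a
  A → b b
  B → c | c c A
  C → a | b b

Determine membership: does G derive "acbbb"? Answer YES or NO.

Convert to CNF:
  S -> C T1 | T0 A | T0 X4 | T2 B | T2 T1
  A -> T0 T0
  B -> T1 X3 | c
  C -> T0 T0 | a
  T0 -> b
  T1 -> c
  T2 -> a
  X3 -> T1 A
  X4 -> T2 T2

CYK fill:
  T[0,0] 'a' = {C,T2}  orig:{C}
  T[1,1] 'c' = {B,T1}  orig:{B}
  T[2,2] 'b' = {T0}  orig:{}
  T[3,3] 'b' = {T0}  orig:{}
  T[4,4] 'b' = {T0}  orig:{}
  T[0,1] 'ac' = {S}
  T[1,2] 'cb' = ∅
  T[2,3] 'bb' = {A,C}
  T[3,4] 'bb' = {A,C}
  T[0,2] 'acb' = ∅
  T[1,3] 'cbb' = {X3}  orig:{}
  T[2,4] 'bbb' = {S}
  T[0,3] 'acbb' = ∅
  T[1,4] 'cbbb' = ∅
  T[0,4] 'acbbb' = ∅

S ∉ T[0,4] ⇒ NO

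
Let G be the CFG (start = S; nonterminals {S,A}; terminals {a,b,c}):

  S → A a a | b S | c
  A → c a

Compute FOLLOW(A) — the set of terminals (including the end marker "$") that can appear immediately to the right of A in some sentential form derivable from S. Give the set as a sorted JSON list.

FIRST iteration:
pass 1:
  A via A→c a: +{c}
  S via S→A a a: +{c}
  S via S→b S: +{b}
  FIRST[S]={b,c}  FIRST[A]={c}
pass 2: done
  FIRST[S]={b,c}  FIRST[A]={c}

Compute FOLLOW by fixpoint:
FOLLOW(S) := {$}
pass 1:
  S→A a a: FOLLOW(A) ⊇ FIRST(a) = {a}; new: +{a}
  FOLLOW(S)={$}  FOLLOW(A)={a}
pass 2: (no change)
  FOLLOW(S)={$}  FOLLOW(A)={a}

FOLLOW(A) = ["a"]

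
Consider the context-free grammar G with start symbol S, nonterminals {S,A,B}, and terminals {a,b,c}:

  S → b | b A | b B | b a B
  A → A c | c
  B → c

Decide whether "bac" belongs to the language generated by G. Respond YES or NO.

CNF form of G:
  S -> T1 A | T1 B | T1 X3 | b
  A -> A T0 | c
  B -> c
  T0 -> c
  T1 -> b
  T2 -> a
  X3 -> T2 B

Fill CYK table bottom-up:
  [0..0]={S,T1}  "b"  orig:{S}
  [1..1]={T2}  "a"  orig:{}
  [2..2]={A,B,T0}  "c"  orig:{A,B}
  [0..1]=∅  "ba"
  [1..2]={X3}  "ac"  orig:{}
  [0..2]={S}  "bac"

S ∈ T[0,2] ⇒ YES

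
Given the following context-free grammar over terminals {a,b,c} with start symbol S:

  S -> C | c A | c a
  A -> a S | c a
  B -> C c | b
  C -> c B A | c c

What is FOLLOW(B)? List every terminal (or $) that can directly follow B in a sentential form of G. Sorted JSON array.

Compute FIRST by fixpoint:
pass 1:
  A via A→a S: +{a}
  A via A→c a: +{c}
  B via B→b: +{b}
  C via C→c B A: +{c}
  S via S→C: +{c}
  FIRST(S)={c}  FIRST(A)={a,c}  FIRST(B)={b}  FIRST(C)={c}
pass 2:
  B via B→C c: +{c}
  FIRST(S)={c}  FIRST(A)={a,c}  FIRST(B)={b,c}  FIRST(C)={c}
pass 3: (stable)
  FIRST(S)={c}  FIRST(A)={a,c}  FIRST(B)={b,c}  FIRST(C)={c}

FOLLOW sets:
FOLLOW(S) := {$}
round 1:
  B→C c: FOLLOW(C) ⊇ FIRST(c) = {c}; new: +{c}
  C→c B A: FOLLOW(B) ⊇ FIRST(A) = {a,c}; new: +{a,c}
  C→c B A: FOLLOW(A) ⊇ FOLLOW(C) ⊇ {c}; new: +{c}
  S→C: FOLLOW(C) ⊇ FOLLOW(S) ⊇ {$}; new: +{$}
  S→c A: FOLLOW(A) ⊇ FOLLOW(S) ⊇ {$}; new: +{$}
  FOLLOW(S)={$}  FOLLOW(A)={$,c}  FOLLOW(B)={a,c}  FOLLOW(C)={$,c}
round 2:
  A→a S: FOLLOW(S) ⊇ FOLLOW(A) ⊇ {$,c}; new: +{c}
  FOLLOW(S)={$,c}  FOLLOW(A)={$,c}  FOLLOW(B)={a,c}  FOLLOW(C)={$,c}
round 3: (stable)
  FOLLOW(S)={$,c}  FOLLOW(A)={$,c}  FOLLOW(B)={a,c}  FOLLOW(C)={$,c}

FOLLOW(B) = ["a", "c"]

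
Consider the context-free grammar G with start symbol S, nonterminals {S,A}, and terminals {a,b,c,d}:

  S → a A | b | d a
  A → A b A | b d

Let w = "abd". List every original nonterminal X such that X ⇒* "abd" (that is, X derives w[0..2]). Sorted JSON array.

CNF form of G:
  S -> T1 T2 | T2 A | b
  A -> A X3 | T0 T1
  T0 -> b
  T1 -> d
  T2 -> a
  X3 -> T0 A

CYK fill (cells [i..j] with 0 ≤ i ≤ j ≤ 2 only):
  T[0,0] 'a' = {T2}  orig:{}
  T[1,1] 'b' = {S,T0}  orig:{S}
  T[2,2] 'd' = {T1}  orig:{}
  T[0,1] 'ab' = ∅
  T[1,2] 'bd' = {A}
  T[0,2] 'abd' = {S}

Original NTs in T[0,2] deriving "abd": ["S"]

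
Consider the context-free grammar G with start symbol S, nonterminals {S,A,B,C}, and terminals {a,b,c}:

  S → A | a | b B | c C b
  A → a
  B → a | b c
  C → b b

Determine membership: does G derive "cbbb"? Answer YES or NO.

CNF form of G:
  S -> T0 B | T1 X2 | a
  A -> a
  B -> T0 T1 | a
  C -> T0 T0
  T0 -> b
  T1 -> c
  X2 -> C T0

Fill CYK table bottom-up:
  cell(0,0) c: {T1}  orig:{}
  cell(1,1) b: {T0}  orig:{}
  cell(2,2) b: {T0}  orig:{}
  cell(3,3) b: {T0}  orig:{}
  cell(0,1) cb: ∅
  cell(1,2) bb: {C}
  cell(2,3) bb: {C}
  cell(0,2) cbb: ∅
  cell(1,3) bbb: {X2}  orig:{}
  cell(0,3) cbbb: {S}

S ∈ T[0,3] ⇒ YES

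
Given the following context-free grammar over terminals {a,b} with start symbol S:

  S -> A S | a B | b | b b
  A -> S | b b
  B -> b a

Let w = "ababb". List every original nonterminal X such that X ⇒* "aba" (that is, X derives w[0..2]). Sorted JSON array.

Convert to CNF:
  S -> A S | T0 B | T1 T1 | b
  A -> A S | T0 B | T1 T1 | b
  B -> T1 T0
  T0 -> a
  T1 -> b

CYK fill — only the sub-triangle for w[0..2]:
  cell(0,0) a: {T0}  orig:{}
  cell(1,1) b: {A,S,T1}  orig:{A,S}
  cell(2,2) a: {T0}  orig:{}
  cell(0,1) ab: ∅
  cell(1,2) ba: {B}
  cell(0,2) aba: {A,S}

Original NTs in T[0,2] deriving "aba": ["A", "S"]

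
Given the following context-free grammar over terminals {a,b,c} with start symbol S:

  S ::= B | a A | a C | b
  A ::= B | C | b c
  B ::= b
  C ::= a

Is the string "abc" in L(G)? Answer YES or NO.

Convert to CNF:
  S -> T2 A | T2 C | b
  A -> T0 T1 | a | b
  B -> b
  C -> a
  T0 -> b
  T1 -> c
  T2 -> a

Fill CYK table bottom-up:
  T[0,0] 'a' = {A,C,T2}  orig:{A,C}
  T[1,1] 'b' = {A,B,S,T0}  orig:{A,B,S}
  T[2,2] 'c' = {T1}  orig:{}
  T[0,1] 'ab' = {S}
  T[1,2] 'bc' = {A}
  T[0,2] 'abc' = {S}

S ∈ T[0,2] ⇒ YES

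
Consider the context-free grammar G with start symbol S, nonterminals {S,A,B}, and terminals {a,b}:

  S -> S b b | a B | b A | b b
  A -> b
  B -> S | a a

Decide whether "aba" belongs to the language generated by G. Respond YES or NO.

CNF form of G:
  S -> S X3 | T0 A | T0 T0 | T1 B
  A -> b
  B -> S X2 | T0 A | T0 T0 | T1 B | T1 T1
  T0 -> b
  T1 -> a
  X2 -> T0 T0
  X3 -> T0 T0

Fill CYK table bottom-up:
  [0..0]={T1}  "a"  orig:{}
  [1..1]={A,T0}  "b"  orig:{A}
  [2..2]={T1}  "a"  orig:{}
  [0..1]=∅  "ab"
  [1..2]=∅  "ba"
  [0..2]=∅  "aba"

S ∉ T[0,2] ⇒ NO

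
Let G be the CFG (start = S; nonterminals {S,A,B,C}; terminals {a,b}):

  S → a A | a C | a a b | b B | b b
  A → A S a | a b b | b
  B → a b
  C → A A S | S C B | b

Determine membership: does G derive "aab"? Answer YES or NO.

Convert to CNF:
  S -> T0 A | T0 C | T0 X6 | T1 B | T1 T1
  A -> A X2 | T0 X3 | b
  B -> T0 T1
  C -> A X4 | S X5 | b
  T0 -> a
  T1 -> b
  X2 -> S T0
  X3 -> T1 T1
  X4 -> A S
  X5 -> C B
  X6 -> T0 T1

CYK table (by increasing span):
  [0..0]={T0}  "a"  orig:{}
  [1..1]={T0}  "a"  orig:{}
  [2..2]={A,C,T1}  "b"  orig:{A,C}
  [0..1]=∅  "aa"
  [1..2]={B,S,X6}  "ab"  orig:{B,S}
  [0..2]={S}  "aab"

S ∈ T[0,2] ⇒ YES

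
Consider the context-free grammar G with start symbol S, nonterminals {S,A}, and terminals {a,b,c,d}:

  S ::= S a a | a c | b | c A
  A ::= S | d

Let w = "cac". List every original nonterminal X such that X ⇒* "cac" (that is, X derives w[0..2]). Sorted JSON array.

CNF form of G:
  S -> S X3 | T0 T1 | T1 A | b
  A -> S X2 | T0 T1 | T1 A | b | d
  T0 -> a
  T1 -> c
  X2 -> T0 T0
  X3 -> T0 T0

CYK fill — only the sub-triangle for w[0..2]:
  cell(0,0) c: {T1}  orig:{}
  cell(1,1) a: {T0}  orig:{}
  cell(2,2) c: {T1}  orig:{}
  cell(0,1) ca: ∅
  cell(1,2) ac: {A,S}
  cell(0,2) cac: {A,S}

Original NTs in T[0,2] deriving "cac": ["A", "S"]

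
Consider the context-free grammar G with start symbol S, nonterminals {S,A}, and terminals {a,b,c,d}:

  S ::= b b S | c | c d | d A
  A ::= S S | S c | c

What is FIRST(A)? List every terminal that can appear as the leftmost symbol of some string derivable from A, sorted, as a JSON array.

FIRST sets, iterate to fixpoint:
round 1:
  A via A→c: +{c}
  S via S→b b S: +{b}
  S via S→c: +{c}
  S via S→d A: +{d}
  S: {b,c,d}  A: {c}
round 2:
  A via A→S S: +{b,d}
  S: {b,c,d}  A: {b,c,d}
round 3: — fixpoint
  S: {b,c,d}  A: {b,c,d}

FIRST(A) = ["b", "c", "d"]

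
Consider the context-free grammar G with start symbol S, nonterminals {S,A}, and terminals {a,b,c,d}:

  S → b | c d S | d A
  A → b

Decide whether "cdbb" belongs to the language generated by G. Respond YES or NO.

CNF form of G:
  S -> T0 X2 | T1 A | b
  A -> b
  T0 -> c
  T1 -> d
  X2 -> T1 S

CYK table (by increasing span):
  T[0,0] 'c' = {T0}  orig:{}
  T[1,1] 'd' = {T1}  orig:{}
  T[2,2] 'b' = {A,S}
  T[3,3] 'b' = {A,S}
  T[0,1] 'cd' = ∅
  T[1,2] 'db' = {S,X2}  orig:{S}
  T[2,3] 'bb' = ∅
  T[0,2] 'cdb' = {S}
  T[1,3] 'dbb' = ∅
  T[0,3] 'cdbb' = ∅

S ∉ T[0,3] ⇒ NO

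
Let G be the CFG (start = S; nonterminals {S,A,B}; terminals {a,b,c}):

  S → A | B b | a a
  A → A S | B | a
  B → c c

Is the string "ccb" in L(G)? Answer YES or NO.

Convert to CNF:
  S -> A S | B T1 | T0 T0 | T2 T2 | a
  A -> A S | T0 T0 | a
  B -> T0 T0
  T0 -> c
  T1 -> b
  T2 -> a

Fill CYK table bottom-up:
  [0..0]={T0}  "c"  orig:{}
  [1..1]={T0}  "c"  orig:{}
  [2..2]={T1}  "b"  orig:{}
  [0..1]={A,B,S}  "cc"
  [1..2]=∅  "cb"
  [0..2]={S}  "ccb"

S ∈ T[0,2] ⇒ YES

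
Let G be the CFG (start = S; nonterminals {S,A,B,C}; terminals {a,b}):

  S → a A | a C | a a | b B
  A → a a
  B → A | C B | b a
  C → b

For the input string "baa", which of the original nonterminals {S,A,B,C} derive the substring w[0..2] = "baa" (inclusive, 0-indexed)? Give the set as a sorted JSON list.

Convert to CNF:
  S -> T0 A | T0 C | T0 T0 | T1 B
  A -> T0 T0
  B -> C B | T0 T0 | T1 T0
  C -> b
  T0 -> a
  T1 -> b

CYK table (by increasing span) — only the sub-triangle for w[0..2]:
  [0..0]={C,T1}  "b"  orig:{C}
  [1..1]={T0}  "a"  orig:{}
  [2..2]={T0}  "a"  orig:{}
  [0..1]={B}  "ba"
  [1..2]={A,B,S}  "aa"
  [0..2]={B,S}  "baa"

Original NTs in T[0,2] deriving "baa": ["B", "S"]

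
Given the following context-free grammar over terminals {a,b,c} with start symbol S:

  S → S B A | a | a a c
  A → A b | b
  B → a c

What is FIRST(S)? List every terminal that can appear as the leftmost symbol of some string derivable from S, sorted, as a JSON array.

FIRST iteration:
round 1:
  A via A→b: +{b}
  B via B→a c: +{a}
  S via S→a: +{a}
  FIRST[S]={a}  FIRST[A]={b}  FIRST[B]={a}
round 2: — fixpoint
  FIRST[S]={a}  FIRST[A]={b}  FIRST[B]={a}

FIRST(S) = ["a"]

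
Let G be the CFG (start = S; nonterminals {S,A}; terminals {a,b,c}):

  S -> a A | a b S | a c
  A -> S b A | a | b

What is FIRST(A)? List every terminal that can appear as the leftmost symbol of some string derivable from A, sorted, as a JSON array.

FIRST iteration:
round 1:
  A via A→a: +{a}
  A via A→b: +{b}
  S via S→a A: +{a}
  FIRST[S]={a}  FIRST[A]={a,b}
round 2: (no change)
  FIRST[S]={a}  FIRST[A]={a,b}

FIRST(A) = ["a", "b"]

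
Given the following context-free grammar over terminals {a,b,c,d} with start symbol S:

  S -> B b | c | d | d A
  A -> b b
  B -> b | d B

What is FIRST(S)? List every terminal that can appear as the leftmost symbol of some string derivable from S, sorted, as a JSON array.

FIRST iteration:
round 1:
  A via A→b b: +{b}
  B via B→b: +{b}
  B via B→d B: +{d}
  S via S→B b: +{b,d}
  S via S→c: +{c}
  FIRST[S]={b,c,d}  FIRST[A]={b}  FIRST[B]={b,d}
round 2: (no change)
  FIRST[S]={b,c,d}  FIRST[A]={b}  FIRST[B]={b,d}

FIRST(S) = ["b", "c", "d"]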